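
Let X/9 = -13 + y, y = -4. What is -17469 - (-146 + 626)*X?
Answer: 55971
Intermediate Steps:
X = -153 (X = 9*(-13 - 4) = 9*(-17) = -153)
-17469 - (-146 + 626)*X = -17469 - (-146 + 626)*(-153) = -17469 - 480*(-153) = -17469 - 1*(-73440) = -17469 + 73440 = 55971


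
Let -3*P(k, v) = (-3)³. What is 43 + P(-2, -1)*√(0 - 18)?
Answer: 43 + 27*I*√2 ≈ 43.0 + 38.184*I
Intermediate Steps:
P(k, v) = 9 (P(k, v) = -⅓*(-3)³ = -⅓*(-27) = 9)
43 + P(-2, -1)*√(0 - 18) = 43 + 9*√(0 - 18) = 43 + 9*√(-18) = 43 + 9*(3*I*√2) = 43 + 27*I*√2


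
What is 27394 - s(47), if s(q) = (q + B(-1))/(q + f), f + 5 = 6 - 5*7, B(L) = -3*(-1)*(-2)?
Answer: 356081/13 ≈ 27391.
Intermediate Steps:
B(L) = -6 (B(L) = 3*(-2) = -6)
f = -34 (f = -5 + (6 - 5*7) = -5 + (6 - 35) = -5 - 29 = -34)
s(q) = (-6 + q)/(-34 + q) (s(q) = (q - 6)/(q - 34) = (-6 + q)/(-34 + q))
27394 - s(47) = 27394 - (-6 + 47)/(-34 + 47) = 27394 - 41/13 = 356081/13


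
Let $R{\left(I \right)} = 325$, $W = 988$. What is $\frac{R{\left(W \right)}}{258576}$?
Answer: $\frac{325}{258576} \approx 0.0012569$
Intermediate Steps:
$\frac{R{\left(W \right)}}{258576} = \frac{325}{258576}$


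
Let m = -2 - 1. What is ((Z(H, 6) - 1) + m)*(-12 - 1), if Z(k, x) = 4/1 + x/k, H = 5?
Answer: -78/5 ≈ -15.600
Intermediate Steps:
Z(k, x) = 4 + x/k (Z(k, x) = 4*1 + x/k = 4 + x/k)
m = -3
((Z(H, 6) - 1) + m)*(-12 - 1) = (((4 + 6/5) - 1) - 3)*(-12 - 1) = (((4 + 6*(⅕)) - 1) - 3)*(-13) = (((4 + 6/5) - 1) - 3)*(-13) = ((26/5 - 1) - 3)*(-13) = (21/5 - 3)*(-13) = (6/5)*(-13) = -78/5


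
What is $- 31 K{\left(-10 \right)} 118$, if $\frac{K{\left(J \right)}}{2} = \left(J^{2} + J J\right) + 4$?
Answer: $-1492464$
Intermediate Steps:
$K{\left(J \right)} = 8 + 4 J^{2}$ ($K{\left(J \right)} = 2 \left(\left(J^{2} + J J\right) + 4\right) = 2 \left(\left(J^{2} + J^{2}\right) + 4\right) = 2 \left(2 J^{2} + 4\right) = 2 \left(4 + 2 J^{2}\right) = 8 + 4 J^{2}$)
$- 31 K{\left(-10 \right)} 118 = - 31 \left(8 + 4 \left(-10\right)^{2}\right) 118 = - 31 \left(8 + 4 \cdot 100\right) 118 = - 31 \left(8 + 400\right) 118 = \left(-31\right) 408 \cdot 118 = \left(-12648\right) 118 = -1492464$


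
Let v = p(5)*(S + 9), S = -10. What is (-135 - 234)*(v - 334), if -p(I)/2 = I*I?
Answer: 104796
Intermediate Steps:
p(I) = -2*I² (p(I) = -2*I*I = -2*I²)
v = 50 (v = (-2*5²)*(-10 + 9) = -2*25*(-1) = -50*(-1) = 50)
(-135 - 234)*(v - 334) = (-135 - 234)*(50 - 334) = -369*(-284) = 104796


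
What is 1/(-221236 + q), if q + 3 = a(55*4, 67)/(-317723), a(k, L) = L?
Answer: -317723/70292718864 ≈ -4.5200e-6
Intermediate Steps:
q = -953236/317723 (q = -3 + 67/(-317723) = -3 + 67*(-1/317723) = -3 - 67/317723 = -953236/317723 ≈ -3.0002)
1/(-221236 + q) = 1/(-221236 - 953236/317723) = 1/(-70292718864/317723) = -317723/70292718864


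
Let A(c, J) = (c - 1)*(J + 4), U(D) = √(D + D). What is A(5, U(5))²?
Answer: 416 + 128*√10 ≈ 820.77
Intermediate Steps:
U(D) = √2*√D (U(D) = √(2*D) = √2*√D)
A(c, J) = (-1 + c)*(4 + J)
A(5, U(5))² = (-4 - √2*√5 + 4*5 + (√2*√5)*5)² = (-4 - √10 + 20 + √10*5)² = (-4 - √10 + 20 + 5*√10)² = (16 + 4*√10)²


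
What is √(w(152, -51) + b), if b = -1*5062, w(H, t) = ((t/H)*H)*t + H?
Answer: I*√2309 ≈ 48.052*I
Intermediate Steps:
w(H, t) = H + t² (w(H, t) = t*t + H = t² + H = H + t²)
b = -5062
√(w(152, -51) + b) = √((152 + (-51)²) - 5062) = √((152 + 2601) - 5062) = √(2753 - 5062) = √(-2309) = I*√2309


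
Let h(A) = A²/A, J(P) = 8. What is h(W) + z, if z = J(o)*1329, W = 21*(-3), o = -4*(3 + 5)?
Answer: 10569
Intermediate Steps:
o = -32 (o = -4*8 = -32)
W = -63
h(A) = A
z = 10632 (z = 8*1329 = 10632)
h(W) + z = -63 + 10632 = 10569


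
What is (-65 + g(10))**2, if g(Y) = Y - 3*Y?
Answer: 7225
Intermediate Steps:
g(Y) = -2*Y
(-65 + g(10))**2 = (-65 - 2*10)**2 = (-65 - 20)**2 = (-85)**2 = 7225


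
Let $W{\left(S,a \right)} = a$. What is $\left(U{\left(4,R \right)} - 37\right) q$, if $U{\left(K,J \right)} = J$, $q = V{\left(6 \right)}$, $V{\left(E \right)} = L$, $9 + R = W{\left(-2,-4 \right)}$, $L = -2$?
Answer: $100$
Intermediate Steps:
$R = -13$ ($R = -9 - 4 = -13$)
$V{\left(E \right)} = -2$
$q = -2$
$\left(U{\left(4,R \right)} - 37\right) q = \left(-13 - 37\right) \left(-2\right) = \left(-50\right) \left(-2\right) = 100$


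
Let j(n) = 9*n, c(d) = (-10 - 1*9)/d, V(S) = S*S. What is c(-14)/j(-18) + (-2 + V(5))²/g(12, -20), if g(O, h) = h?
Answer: -150019/5670 ≈ -26.458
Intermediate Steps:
V(S) = S²
c(d) = -19/d (c(d) = (-10 - 9)/d = -19/d)
c(-14)/j(-18) + (-2 + V(5))²/g(12, -20) = (-19/(-14))/((9*(-18))) + (-2 + 5²)²/(-20) = -19*(-1/14)/(-162) + (-2 + 25)²*(-1/20) = (19/14)*(-1/162) + 23²*(-1/20) = -19/2268 + 529*(-1/20) = -19/2268 - 529/20 = -150019/5670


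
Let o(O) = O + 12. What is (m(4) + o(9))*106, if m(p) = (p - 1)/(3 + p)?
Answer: 15900/7 ≈ 2271.4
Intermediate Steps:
o(O) = 12 + O
m(p) = (-1 + p)/(3 + p)
(m(4) + o(9))*106 = ((-1 + 4)/(3 + 4) + (12 + 9))*106 = (3/7 + 21)*106 = (150/7)*106 = 15900/7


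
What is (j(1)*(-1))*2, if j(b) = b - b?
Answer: 0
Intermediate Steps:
j(b) = 0
(j(1)*(-1))*2 = (0*(-1))*2 = 0*2 = 0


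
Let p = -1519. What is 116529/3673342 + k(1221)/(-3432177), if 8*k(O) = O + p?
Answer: 2305965335/72666051444 ≈ 0.031734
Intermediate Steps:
k(O) = -1519/8 + O/8 (k(O) = (O - 1519)/8 = (-1519 + O)/8 = -1519/8 + O/8)
116529/3673342 + k(1221)/(-3432177) = 116529/3673342 + (-1519/8 + (⅛)*1221)/(-3432177) = 116529*(1/3673342) + (-1519/8 + 1221/8)*(-1/3432177) = 116529/3673342 - 149/4*(-1/3432177) = 116529/3673342 + 149/13728708 = 2305965335/72666051444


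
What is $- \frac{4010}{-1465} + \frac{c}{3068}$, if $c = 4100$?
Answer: $\frac{915459}{224731} \approx 4.0736$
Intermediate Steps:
$- \frac{4010}{-1465} + \frac{c}{3068} = - \frac{4010}{-1465} + \frac{4100}{3068} = \left(-4010\right) \left(- \frac{1}{1465}\right) + 4100 \cdot \frac{1}{3068} = \frac{802}{293} + \frac{1025}{767} = \frac{915459}{224731}$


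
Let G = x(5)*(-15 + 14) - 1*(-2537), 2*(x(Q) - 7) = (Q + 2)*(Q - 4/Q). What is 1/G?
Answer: 10/25153 ≈ 0.00039757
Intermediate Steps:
x(Q) = 7 + (2 + Q)*(Q - 4/Q)/2 (x(Q) = 7 + ((Q + 2)*(Q - 4/Q))/2 = 7 + ((2 + Q)*(Q - 4/Q))/2 = 7 + (2 + Q)*(Q - 4/Q)/2)
G = 25153/10 (G = (5 + 5 + (1/2)*5**2 - 4/5)*(-15 + 14) - 1*(-2537) = (5 + 5 + (1/2)*25 - 4*1/5)*(-1) + 2537 = (5 + 5 + 25/2 - 4/5)*(-1) + 2537 = (217/10)*(-1) + 2537 = -217/10 + 2537 = 25153/10 ≈ 2515.3)
1/G = 1/(25153/10) = 10/25153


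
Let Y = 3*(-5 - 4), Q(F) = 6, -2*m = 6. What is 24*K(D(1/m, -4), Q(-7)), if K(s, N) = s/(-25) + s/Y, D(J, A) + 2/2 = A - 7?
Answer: 1664/75 ≈ 22.187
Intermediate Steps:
m = -3 (m = -½*6 = -3)
Y = -27 (Y = 3*(-9) = -27)
D(J, A) = -8 + A (D(J, A) = -1 + (A - 7) = -1 + (-7 + A) = -8 + A)
K(s, N) = -52*s/675 (K(s, N) = s/(-25) + s/(-27) = s*(-1/25) + s*(-1/27) = -s/25 - s/27 = -52*s/675)
24*K(D(1/m, -4), Q(-7)) = 24*(-52*(-8 - 4)/675) = 24*(-52/675*(-12)) = 24*(208/225) = 1664/75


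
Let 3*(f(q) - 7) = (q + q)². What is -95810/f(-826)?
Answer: -57486/545825 ≈ -0.10532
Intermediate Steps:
f(q) = 7 + 4*q²/3 (f(q) = 7 + (q + q)²/3 = 7 + (2*q)²/3 = 7 + (4*q²)/3 = 7 + 4*q²/3)
-95810/f(-826) = -95810/(7 + (4/3)*(-826)²) = -95810/(7 + (4/3)*682276) = -95810/(7 + 2729104/3) = -95810/2729125/3 = -95810*3/2729125 = -57486/545825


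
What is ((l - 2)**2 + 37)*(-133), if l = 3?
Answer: -5054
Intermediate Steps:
((l - 2)**2 + 37)*(-133) = ((3 - 2)**2 + 37)*(-133) = (1**2 + 37)*(-133) = (1 + 37)*(-133) = 38*(-133) = -5054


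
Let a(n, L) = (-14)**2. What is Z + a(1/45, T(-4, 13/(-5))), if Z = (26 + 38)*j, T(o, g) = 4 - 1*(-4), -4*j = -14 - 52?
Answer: 1252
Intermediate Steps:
j = 33/2 (j = -(-14 - 52)/4 = -1/4*(-66) = 33/2 ≈ 16.500)
T(o, g) = 8 (T(o, g) = 4 + 4 = 8)
a(n, L) = 196
Z = 1056 (Z = (26 + 38)*(33/2) = 64*(33/2) = 1056)
Z + a(1/45, T(-4, 13/(-5))) = 1056 + 196 = 1252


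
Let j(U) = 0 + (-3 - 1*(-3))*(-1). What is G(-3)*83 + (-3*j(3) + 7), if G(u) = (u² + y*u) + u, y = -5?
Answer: 1750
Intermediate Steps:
j(U) = 0 (j(U) = 0 + (-3 + 3)*(-1) = 0 + 0*(-1) = 0 + 0 = 0)
G(u) = u² - 4*u (G(u) = (u² - 5*u) + u = u² - 4*u)
G(-3)*83 + (-3*j(3) + 7) = -3*(-4 - 3)*83 + (-3*0 + 7) = -3*(-7)*83 + (0 + 7) = 21*83 + 7 = 1743 + 7 = 1750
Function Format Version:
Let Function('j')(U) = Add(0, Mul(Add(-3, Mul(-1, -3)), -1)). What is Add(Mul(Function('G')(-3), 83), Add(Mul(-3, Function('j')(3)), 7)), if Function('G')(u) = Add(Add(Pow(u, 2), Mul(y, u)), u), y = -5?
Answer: 1750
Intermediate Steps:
Function('j')(U) = 0 (Function('j')(U) = Add(0, Mul(Add(-3, 3), -1)) = Add(0, Mul(0, -1)) = Add(0, 0) = 0)
Function('G')(u) = Add(Pow(u, 2), Mul(-4, u)) (Function('G')(u) = Add(Add(Pow(u, 2), Mul(-5, u)), u) = Add(Pow(u, 2), Mul(-4, u)))
Add(Mul(Function('G')(-3), 83), Add(Mul(-3, Function('j')(3)), 7)) = Add(Mul(Mul(-3, Add(-4, -3)), 83), Add(Mul(-3, 0), 7)) = Add(Mul(Mul(-3, -7), 83), Add(0, 7)) = Add(Mul(21, 83), 7) = Add(1743, 7) = 1750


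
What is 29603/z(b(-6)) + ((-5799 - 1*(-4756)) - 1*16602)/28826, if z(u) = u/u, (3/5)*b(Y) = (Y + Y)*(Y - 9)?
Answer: 853318433/28826 ≈ 29602.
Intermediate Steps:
b(Y) = 10*Y*(-9 + Y)/3 (b(Y) = 5*((Y + Y)*(Y - 9))/3 = 5*((2*Y)*(-9 + Y))/3 = 5*(2*Y*(-9 + Y))/3 = 10*Y*(-9 + Y)/3)
z(u) = 1
29603/z(b(-6)) + ((-5799 - 1*(-4756)) - 1*16602)/28826 = 29603/1 + ((-5799 - 1*(-4756)) - 1*16602)/28826 = 29603*1 + ((-5799 + 4756) - 16602)*(1/28826) = 29603 + (-1043 - 16602)*(1/28826) = 29603 - 17645*1/28826 = 29603 - 17645/28826 = 853318433/28826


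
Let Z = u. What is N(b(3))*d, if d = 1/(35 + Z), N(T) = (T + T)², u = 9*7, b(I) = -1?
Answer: 2/49 ≈ 0.040816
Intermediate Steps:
u = 63
Z = 63
N(T) = 4*T² (N(T) = (2*T)² = 4*T²)
d = 1/98 (d = 1/(35 + 63) = 1/98 ≈ 0.010204)
N(b(3))*d = (4*(-1)²)*(1/98) = (4*1)*(1/98) = 4*(1/98) = 2/49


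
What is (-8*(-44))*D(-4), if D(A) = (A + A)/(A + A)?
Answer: 352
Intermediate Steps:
D(A) = 1 (D(A) = (2*A)/((2*A)) = (2*A)*(1/(2*A)) = 1)
(-8*(-44))*D(-4) = -8*(-44)*1 = 352*1 = 352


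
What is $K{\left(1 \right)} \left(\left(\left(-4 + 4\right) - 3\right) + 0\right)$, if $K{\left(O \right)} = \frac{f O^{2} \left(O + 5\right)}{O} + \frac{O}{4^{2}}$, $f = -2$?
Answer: $\frac{573}{16} \approx 35.813$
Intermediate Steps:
$K{\left(O \right)} = \frac{O}{16} - 2 O \left(5 + O\right)$ ($K{\left(O \right)} = \frac{- 2 O^{2} \left(O + 5\right)}{O} + \frac{O}{4^{2}} = \frac{- 2 O^{2} \left(5 + O\right)}{O} + \frac{O}{16} = \frac{\left(-2\right) O^{2} \left(5 + O\right)}{O} + O \frac{1}{16} = - 2 O \left(5 + O\right) + \frac{O}{16} = \frac{O}{16} - 2 O \left(5 + O\right)$)
$K{\left(1 \right)} \left(\left(\left(-4 + 4\right) - 3\right) + 0\right) = \frac{1}{16} \cdot 1 \left(-159 - 32\right) \left(\left(\left(-4 + 4\right) - 3\right) + 0\right) = \frac{1}{16} \cdot 1 \left(-159 - 32\right) \left(\left(0 - 3\right) + 0\right) = \frac{1}{16} \cdot 1 \left(-191\right) \left(-3 + 0\right) = \left(- \frac{191}{16}\right) \left(-3\right) = \frac{573}{16}$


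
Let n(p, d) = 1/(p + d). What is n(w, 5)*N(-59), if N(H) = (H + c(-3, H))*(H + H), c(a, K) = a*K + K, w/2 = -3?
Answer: 6962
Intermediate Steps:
w = -6 (w = 2*(-3) = -6)
n(p, d) = 1/(d + p)
c(a, K) = K + K*a (c(a, K) = K*a + K = K + K*a)
N(H) = -2*H**2 (N(H) = (H + H*(1 - 3))*(H + H) = (H + H*(-2))*(2*H) = (H - 2*H)*(2*H) = (-H)*(2*H) = -2*H**2)
n(w, 5)*N(-59) = (-2*(-59)**2)/(5 - 6) = (-2*3481)/(-1) = -1*(-6962) = 6962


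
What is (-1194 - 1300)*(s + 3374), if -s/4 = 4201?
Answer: 33494420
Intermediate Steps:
s = -16804 (s = -4*4201 = -16804)
(-1194 - 1300)*(s + 3374) = (-1194 - 1300)*(-16804 + 3374) = -2494*(-13430) = 33494420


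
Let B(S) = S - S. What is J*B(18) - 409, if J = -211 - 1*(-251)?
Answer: -409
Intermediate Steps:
B(S) = 0
J = 40 (J = -211 + 251 = 40)
J*B(18) - 409 = 40*0 - 409 = 0 - 409 = -409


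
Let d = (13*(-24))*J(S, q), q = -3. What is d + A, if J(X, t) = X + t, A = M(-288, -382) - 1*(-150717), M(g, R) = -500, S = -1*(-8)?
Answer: 148657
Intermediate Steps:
S = 8
A = 150217 (A = -500 - 1*(-150717) = -500 + 150717 = 150217)
d = -1560 (d = (13*(-24))*(8 - 3) = -312*5 = -1560)
d + A = -1560 + 150217 = 148657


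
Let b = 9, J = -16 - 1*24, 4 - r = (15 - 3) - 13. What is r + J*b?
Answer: -355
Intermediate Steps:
r = 5 (r = 4 - ((15 - 3) - 13) = 4 - (12 - 13) = 4 - 1*(-1) = 4 + 1 = 5)
J = -40 (J = -16 - 24 = -40)
r + J*b = 5 - 40*9 = 5 - 360 = -355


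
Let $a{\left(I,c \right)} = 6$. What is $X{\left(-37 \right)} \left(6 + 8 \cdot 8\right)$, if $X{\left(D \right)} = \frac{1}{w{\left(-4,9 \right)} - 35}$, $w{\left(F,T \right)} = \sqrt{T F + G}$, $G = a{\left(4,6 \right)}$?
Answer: $- \frac{490}{251} - \frac{14 i \sqrt{30}}{251} \approx -1.9522 - 0.3055 i$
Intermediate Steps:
$G = 6$
$w{\left(F,T \right)} = \sqrt{6 + F T}$ ($w{\left(F,T \right)} = \sqrt{T F + 6} = \sqrt{F T + 6} = \sqrt{6 + F T}$)
$X{\left(D \right)} = \frac{1}{-35 + i \sqrt{30}}$ ($X{\left(D \right)} = \frac{1}{\sqrt{6 - 36} - 35} = \frac{1}{\sqrt{-30} - 35} = \frac{1}{i \sqrt{30} - 35} = \frac{1}{-35 + i \sqrt{30}}$)
$X{\left(-37 \right)} \left(6 + 8 \cdot 8\right) = \left(- \frac{7}{251} - \frac{i \sqrt{30}}{1255}\right) \left(6 + 8 \cdot 8\right) = \left(- \frac{7}{251} - \frac{i \sqrt{30}}{1255}\right) \left(6 + 64\right) = \left(- \frac{7}{251} - \frac{i \sqrt{30}}{1255}\right) 70 = - \frac{490}{251} - \frac{14 i \sqrt{30}}{251}$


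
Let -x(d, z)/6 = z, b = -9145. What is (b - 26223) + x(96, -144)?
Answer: -34504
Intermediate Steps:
x(d, z) = -6*z
(b - 26223) + x(96, -144) = (-9145 - 26223) - 6*(-144) = -35368 + 864 = -34504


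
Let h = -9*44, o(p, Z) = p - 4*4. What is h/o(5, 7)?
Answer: 36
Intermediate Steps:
o(p, Z) = -16 + p (o(p, Z) = p - 16 = -16 + p)
h = -396
h/o(5, 7) = -396/(-16 + 5) = -396/(-11) = -396*(-1/11) = 36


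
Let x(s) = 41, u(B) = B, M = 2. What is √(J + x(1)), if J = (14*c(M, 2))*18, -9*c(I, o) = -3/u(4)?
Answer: √62 ≈ 7.8740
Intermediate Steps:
c(I, o) = 1/12 (c(I, o) = -(-1)/(3*4) = -⅑*(-¾) = 1/12)
J = 21 (J = (14*(1/12))*18 = (7/6)*18 = 21)
√(J + x(1)) = √(21 + 41) = √62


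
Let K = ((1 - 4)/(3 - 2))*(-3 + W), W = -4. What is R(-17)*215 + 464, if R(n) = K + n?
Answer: 1324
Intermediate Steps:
K = 21 (K = ((1 - 4)/(3 - 2))*(-3 - 4) = -3/1*(-7) = -3*1*(-7) = -3*(-7) = 21)
R(n) = 21 + n
R(-17)*215 + 464 = (21 - 17)*215 + 464 = 4*215 + 464 = 860 + 464 = 1324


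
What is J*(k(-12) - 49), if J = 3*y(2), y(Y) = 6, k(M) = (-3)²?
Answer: -720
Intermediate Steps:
k(M) = 9
J = 18 (J = 3*6 = 18)
J*(k(-12) - 49) = 18*(9 - 49) = 18*(-40) = -720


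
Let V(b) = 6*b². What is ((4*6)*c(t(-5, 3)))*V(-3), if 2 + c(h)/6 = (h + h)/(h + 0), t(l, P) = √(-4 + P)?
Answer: 0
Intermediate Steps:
c(h) = 0 (c(h) = -12 + 6*((h + h)/(h + 0)) = -12 + 6*((2*h)/h) = -12 + 6*2 = -12 + 12 = 0)
((4*6)*c(t(-5, 3)))*V(-3) = ((4*6)*0)*(6*(-3)²) = (24*0)*(6*9) = 0*54 = 0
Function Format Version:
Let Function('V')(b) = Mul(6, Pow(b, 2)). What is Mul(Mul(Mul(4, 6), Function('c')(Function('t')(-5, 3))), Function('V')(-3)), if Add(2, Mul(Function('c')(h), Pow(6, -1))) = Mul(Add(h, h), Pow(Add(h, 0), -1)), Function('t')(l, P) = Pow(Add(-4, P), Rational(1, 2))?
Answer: 0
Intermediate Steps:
Function('c')(h) = 0 (Function('c')(h) = Add(-12, Mul(6, Mul(Add(h, h), Pow(Add(h, 0), -1)))) = Add(-12, Mul(6, Mul(Mul(2, h), Pow(h, -1)))) = Add(-12, Mul(6, 2)) = Add(-12, 12) = 0)
Mul(Mul(Mul(4, 6), Function('c')(Function('t')(-5, 3))), Function('V')(-3)) = Mul(Mul(Mul(4, 6), 0), Mul(6, Pow(-3, 2))) = Mul(Mul(24, 0), Mul(6, 9)) = Mul(0, 54) = 0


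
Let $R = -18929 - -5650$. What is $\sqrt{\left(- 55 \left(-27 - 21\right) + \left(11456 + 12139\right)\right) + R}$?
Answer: $2 \sqrt{3239} \approx 113.82$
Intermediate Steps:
$R = -13279$ ($R = -18929 + 5650 = -13279$)
$\sqrt{\left(- 55 \left(-27 - 21\right) + \left(11456 + 12139\right)\right) + R} = \sqrt{\left(- 55 \left(-27 - 21\right) + \left(11456 + 12139\right)\right) - 13279} = \sqrt{\left(\left(-55\right) \left(-48\right) + 23595\right) - 13279} = \sqrt{\left(2640 + 23595\right) - 13279} = \sqrt{26235 - 13279} = \sqrt{12956} = 2 \sqrt{3239}$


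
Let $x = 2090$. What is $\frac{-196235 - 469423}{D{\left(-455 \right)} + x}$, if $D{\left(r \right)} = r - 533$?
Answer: $- \frac{332829}{551} \approx -604.04$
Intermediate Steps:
$D{\left(r \right)} = -533 + r$
$\frac{-196235 - 469423}{D{\left(-455 \right)} + x} = \frac{-196235 - 469423}{\left(-533 - 455\right) + 2090} = - \frac{665658}{-988 + 2090} = - \frac{665658}{1102} = \left(-665658\right) \frac{1}{1102} = - \frac{332829}{551}$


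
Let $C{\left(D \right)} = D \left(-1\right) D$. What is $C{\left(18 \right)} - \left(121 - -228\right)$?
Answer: $-673$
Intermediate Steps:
$C{\left(D \right)} = - D^{2}$ ($C{\left(D \right)} = - D D = - D^{2}$)
$C{\left(18 \right)} - \left(121 - -228\right) = - 18^{2} - \left(121 - -228\right) = \left(-1\right) 324 - \left(121 + 228\right) = -324 - 349 = -673$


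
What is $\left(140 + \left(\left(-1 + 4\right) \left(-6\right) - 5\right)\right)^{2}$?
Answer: $13689$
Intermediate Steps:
$\left(140 + \left(\left(-1 + 4\right) \left(-6\right) - 5\right)\right)^{2} = \left(140 + \left(3 \left(-6\right) - 5\right)\right)^{2} = \left(140 - 23\right)^{2} = 117^{2} = 13689$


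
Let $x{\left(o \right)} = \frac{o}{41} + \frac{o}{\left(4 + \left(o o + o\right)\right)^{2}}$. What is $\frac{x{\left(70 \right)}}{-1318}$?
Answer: $- \frac{865925095}{668468324844} \approx -0.0012954$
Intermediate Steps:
$x{\left(o \right)} = \frac{o}{41} + \frac{o}{\left(4 + o + o^{2}\right)^{2}}$ ($x{\left(o \right)} = o \frac{1}{41} + \frac{o}{\left(4 + \left(o^{2} + o\right)\right)^{2}} = \frac{o}{41} + \frac{o}{\left(4 + \left(o + o^{2}\right)\right)^{2}} = \frac{o}{41} + \frac{o}{\left(4 + o + o^{2}\right)^{2}}$)
$\frac{x{\left(70 \right)}}{-1318} = \frac{\frac{1}{41} \cdot 70 + \frac{70}{\left(4 + 70 + 70^{2}\right)^{2}}}{-1318} = \left(\frac{70}{41} + \frac{70}{\left(4 + 70 + 4900\right)^{2}}\right) \left(- \frac{1}{1318}\right) = \left(\frac{70}{41} + \frac{70}{24740676}\right) \left(- \frac{1}{1318}\right) = \left(\frac{70}{41} + 70 \cdot \frac{1}{24740676}\right) \left(- \frac{1}{1318}\right) = \left(\frac{70}{41} + \frac{35}{12370338}\right) \left(- \frac{1}{1318}\right) = \frac{865925095}{507183858} \left(- \frac{1}{1318}\right) = - \frac{865925095}{668468324844}$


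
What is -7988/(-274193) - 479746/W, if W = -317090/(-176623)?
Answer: -11616757934542187/43471929185 ≈ -2.6722e+5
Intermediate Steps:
W = 317090/176623 (W = -317090*(-1/176623) = 317090/176623 ≈ 1.7953)
-7988/(-274193) - 479746/W = -7988/(-274193) - 479746/317090/176623 = -7988*(-1/274193) - 479746*176623/317090 = 7988/274193 - 42367088879/158545 = -11616757934542187/43471929185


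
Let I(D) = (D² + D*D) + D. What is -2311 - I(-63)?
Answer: -10186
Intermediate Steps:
I(D) = D + 2*D² (I(D) = (D² + D²) + D = 2*D² + D = D + 2*D²)
-2311 - I(-63) = -2311 - (-63)*(1 + 2*(-63)) = -2311 - (-63)*(1 - 126) = -2311 - (-63)*(-125) = -2311 - 1*7875 = -2311 - 7875 = -10186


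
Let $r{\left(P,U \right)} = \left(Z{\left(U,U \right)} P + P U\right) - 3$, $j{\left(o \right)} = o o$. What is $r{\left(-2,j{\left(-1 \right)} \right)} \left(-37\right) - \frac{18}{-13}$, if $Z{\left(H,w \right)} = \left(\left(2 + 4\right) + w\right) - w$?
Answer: $\frac{8195}{13} \approx 630.38$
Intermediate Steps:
$j{\left(o \right)} = o^{2}$
$Z{\left(H,w \right)} = 6$ ($Z{\left(H,w \right)} = \left(6 + w\right) - w = 6$)
$r{\left(P,U \right)} = -3 + 6 P + P U$ ($r{\left(P,U \right)} = \left(6 P + P U\right) - 3 = -3 + 6 P + P U$)
$r{\left(-2,j{\left(-1 \right)} \right)} \left(-37\right) - \frac{18}{-13} = \left(-3 + 6 \left(-2\right) - 2 \left(-1\right)^{2}\right) \left(-37\right) - \frac{18}{-13} = \left(-3 - 12 - 2\right) \left(-37\right) - - \frac{18}{13} = \left(-3 - 12 - 2\right) \left(-37\right) + \frac{18}{13} = \left(-17\right) \left(-37\right) + \frac{18}{13} = 629 + \frac{18}{13} = \frac{8195}{13}$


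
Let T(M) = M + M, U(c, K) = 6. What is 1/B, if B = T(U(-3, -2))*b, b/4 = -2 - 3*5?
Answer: -1/816 ≈ -0.0012255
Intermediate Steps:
T(M) = 2*M
b = -68 (b = 4*(-2 - 3*5) = 4*(-2 - 15) = 4*(-17) = -68)
B = -816 (B = (2*6)*(-68) = 12*(-68) = -816)
1/B = 1/(-816) = -1/816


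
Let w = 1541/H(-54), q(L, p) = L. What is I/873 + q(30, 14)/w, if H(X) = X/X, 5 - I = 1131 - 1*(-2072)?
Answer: -1633976/448431 ≈ -3.6438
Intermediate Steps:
I = -3198 (I = 5 - (1131 - 1*(-2072)) = 5 - (1131 + 2072) = 5 - 1*3203 = 5 - 3203 = -3198)
H(X) = 1
w = 1541 (w = 1541/1 = 1541*1 = 1541)
I/873 + q(30, 14)/w = -3198/873 + 30/1541 = -3198*1/873 + 30*(1/1541) = -1066/291 + 30/1541 = -1633976/448431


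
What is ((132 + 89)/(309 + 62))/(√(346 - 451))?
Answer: -221*I*√105/38955 ≈ -0.058133*I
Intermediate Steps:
((132 + 89)/(309 + 62))/(√(346 - 451)) = (221/371)/(√(-105)) = (221*(1/371))/((I*√105)) = 221*(-I*√105/105)/371 = -221*I*√105/38955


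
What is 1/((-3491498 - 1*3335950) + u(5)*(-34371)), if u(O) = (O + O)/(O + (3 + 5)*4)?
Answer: -37/252959286 ≈ -1.4627e-7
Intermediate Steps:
u(O) = 2*O/(32 + O) (u(O) = (2*O)/(O + 8*4) = (2*O)/(O + 32) = (2*O)/(32 + O) = 2*O/(32 + O))
1/((-3491498 - 1*3335950) + u(5)*(-34371)) = 1/((-3491498 - 1*3335950) + (2*5/(32 + 5))*(-34371)) = 1/((-3491498 - 3335950) + (2*5/37)*(-34371)) = 1/(-6827448 + (2*5*(1/37))*(-34371)) = 1/(-6827448 + (10/37)*(-34371)) = 1/(-6827448 - 343710/37) = 1/(-252959286/37) = -37/252959286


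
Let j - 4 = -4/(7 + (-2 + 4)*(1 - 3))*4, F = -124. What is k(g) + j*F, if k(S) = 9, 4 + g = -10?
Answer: 523/3 ≈ 174.33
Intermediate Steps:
g = -14 (g = -4 - 10 = -14)
j = -4/3 (j = 4 - 4/(7 + (-2 + 4)*(1 - 3))*4 = 4 - 4/(7 + 2*(-2))*4 = 4 - 4/(7 - 4)*4 = 4 - 4/3*4 = 4 - 16/3 = -4/3 ≈ -1.3333)
k(g) + j*F = 9 - 4/3*(-124) = 9 + 496/3 = 523/3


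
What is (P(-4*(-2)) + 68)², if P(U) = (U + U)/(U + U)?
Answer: 4761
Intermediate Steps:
P(U) = 1 (P(U) = (2*U)/((2*U)) = (2*U)*(1/(2*U)) = 1)
(P(-4*(-2)) + 68)² = (1 + 68)² = 69² = 4761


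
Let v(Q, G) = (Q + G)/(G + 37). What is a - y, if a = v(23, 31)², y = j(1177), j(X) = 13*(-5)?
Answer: 75869/1156 ≈ 65.631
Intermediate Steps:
j(X) = -65
v(Q, G) = (G + Q)/(37 + G)
y = -65
a = 729/1156 (a = ((31 + 23)/(37 + 31))² = (54/68)² = ((1/68)*54)² = (27/34)² = 729/1156 ≈ 0.63062)
a - y = 729/1156 - 1*(-65) = 729/1156 + 65 = 75869/1156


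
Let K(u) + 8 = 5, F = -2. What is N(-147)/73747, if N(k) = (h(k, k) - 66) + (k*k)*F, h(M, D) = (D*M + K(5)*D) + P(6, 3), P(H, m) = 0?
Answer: -21234/73747 ≈ -0.28793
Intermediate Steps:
K(u) = -3 (K(u) = -8 + 5 = -3)
h(M, D) = -3*D + D*M (h(M, D) = (D*M - 3*D) + 0 = (-3*D + D*M) + 0 = -3*D + D*M)
N(k) = -66 - 2*k**2 + k*(-3 + k) (N(k) = (k*(-3 + k) - 66) + (k*k)*(-2) = (-66 + k*(-3 + k)) + k**2*(-2) = (-66 + k*(-3 + k)) - 2*k**2 = -66 - 2*k**2 + k*(-3 + k))
N(-147)/73747 = (-66 - 1*(-147)**2 - 3*(-147))/73747 = (-66 - 1*21609 + 441)*(1/73747) = (-66 - 21609 + 441)*(1/73747) = -21234*1/73747 = -21234/73747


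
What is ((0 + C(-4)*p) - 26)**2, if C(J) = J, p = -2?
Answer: 324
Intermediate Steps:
((0 + C(-4)*p) - 26)**2 = ((0 - 4*(-2)) - 26)**2 = ((0 + 8) - 26)**2 = (8 - 26)**2 = (-18)**2 = 324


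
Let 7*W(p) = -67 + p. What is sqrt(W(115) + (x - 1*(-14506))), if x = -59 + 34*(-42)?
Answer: sqrt(638267)/7 ≈ 114.13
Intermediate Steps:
W(p) = -67/7 + p/7 (W(p) = (-67 + p)/7 = -67/7 + p/7)
x = -1487 (x = -59 - 1428 = -1487)
sqrt(W(115) + (x - 1*(-14506))) = sqrt((-67/7 + (1/7)*115) + (-1487 - 1*(-14506))) = sqrt((-67/7 + 115/7) + (-1487 + 14506)) = sqrt(48/7 + 13019) = sqrt(91181/7) = sqrt(638267)/7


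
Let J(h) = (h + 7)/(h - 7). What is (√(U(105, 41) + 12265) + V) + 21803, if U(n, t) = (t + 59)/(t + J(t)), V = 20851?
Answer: 42654 + √6377075565/721 ≈ 42765.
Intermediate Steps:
J(h) = (7 + h)/(-7 + h)
U(n, t) = (59 + t)/(t + (7 + t)/(-7 + t)) (U(n, t) = (t + 59)/(t + (7 + t)/(-7 + t)) = (59 + t)/(t + (7 + t)/(-7 + t)))
(√(U(105, 41) + 12265) + V) + 21803 = (√((-7 + 41)*(59 + 41)/(7 + 41 + 41*(-7 + 41)) + 12265) + 20851) + 21803 = (√(34*100/(7 + 41 + 41*34) + 12265) + 20851) + 21803 = (√(34*100/(7 + 41 + 1394) + 12265) + 20851) + 21803 = (√(34*100/1442 + 12265) + 20851) + 21803 = (√((1/1442)*34*100 + 12265) + 20851) + 21803 = (√(1700/721 + 12265) + 20851) + 21803 = (√(8844765/721) + 20851) + 21803 = (√6377075565/721 + 20851) + 21803 = (20851 + √6377075565/721) + 21803 = 42654 + √6377075565/721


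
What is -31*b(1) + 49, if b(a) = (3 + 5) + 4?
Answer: -323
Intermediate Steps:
b(a) = 12 (b(a) = 8 + 4 = 12)
-31*b(1) + 49 = -31*12 + 49 = -372 + 49 = -323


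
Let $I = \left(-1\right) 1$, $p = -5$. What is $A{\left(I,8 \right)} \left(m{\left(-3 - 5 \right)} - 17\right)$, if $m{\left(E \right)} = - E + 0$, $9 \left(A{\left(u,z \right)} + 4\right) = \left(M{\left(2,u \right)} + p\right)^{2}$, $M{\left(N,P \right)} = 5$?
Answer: $36$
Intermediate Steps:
$I = -1$
$A{\left(u,z \right)} = -4$ ($A{\left(u,z \right)} = -4 + \frac{\left(5 - 5\right)^{2}}{9} = -4 + \frac{0^{2}}{9} = -4 + \frac{1}{9} \cdot 0 = -4 + 0 = -4$)
$m{\left(E \right)} = - E$
$A{\left(I,8 \right)} \left(m{\left(-3 - 5 \right)} - 17\right) = - 4 \left(- (-3 - 5) - 17\right) = - 4 \left(\left(-1\right) \left(-8\right) - 17\right) = - 4 \left(8 - 17\right) = \left(-4\right) \left(-9\right) = 36$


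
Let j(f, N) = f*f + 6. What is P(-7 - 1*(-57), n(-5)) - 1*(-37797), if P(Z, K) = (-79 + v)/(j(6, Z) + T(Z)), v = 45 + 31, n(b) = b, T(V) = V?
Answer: 3477321/92 ≈ 37797.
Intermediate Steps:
v = 76
j(f, N) = 6 + f² (j(f, N) = f² + 6 = 6 + f²)
P(Z, K) = -3/(42 + Z) (P(Z, K) = (-79 + 76)/((6 + 6²) + Z) = -3/((6 + 36) + Z) = -3/(42 + Z))
P(-7 - 1*(-57), n(-5)) - 1*(-37797) = -3/(42 + (-7 - 1*(-57))) - 1*(-37797) = -3/(42 + (-7 + 57)) + 37797 = -3/(42 + 50) + 37797 = -3/92 + 37797 = 3477321/92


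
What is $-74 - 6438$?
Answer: $-6512$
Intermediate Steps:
$-74 - 6438 = -6512$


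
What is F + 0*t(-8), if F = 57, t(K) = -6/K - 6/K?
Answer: 57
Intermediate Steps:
t(K) = -12/K
F + 0*t(-8) = 57 + 0*(-12/(-8)) = 57 + 0*(-12*(-1/8)) = 57 + 0*(3/2) = 57 + 0 = 57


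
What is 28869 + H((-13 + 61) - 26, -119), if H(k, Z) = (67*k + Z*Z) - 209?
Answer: 44295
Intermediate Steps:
H(k, Z) = -209 + Z**2 + 67*k (H(k, Z) = (67*k + Z**2) - 209 = (Z**2 + 67*k) - 209 = -209 + Z**2 + 67*k)
28869 + H((-13 + 61) - 26, -119) = 28869 + (-209 + (-119)**2 + 67*((-13 + 61) - 26)) = 28869 + (-209 + 14161 + 67*(48 - 26)) = 28869 + (-209 + 14161 + 67*22) = 28869 + (-209 + 14161 + 1474) = 28869 + 15426 = 44295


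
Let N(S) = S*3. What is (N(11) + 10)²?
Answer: 1849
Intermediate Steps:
N(S) = 3*S
(N(11) + 10)² = (3*11 + 10)² = (33 + 10)² = 43² = 1849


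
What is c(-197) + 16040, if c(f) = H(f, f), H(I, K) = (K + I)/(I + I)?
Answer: 16041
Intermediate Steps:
H(I, K) = (I + K)/(2*I) (H(I, K) = (I + K)/((2*I)) = (I + K)*(1/(2*I)) = (I + K)/(2*I))
c(f) = 1 (c(f) = (f + f)/(2*f) = (2*f)/(2*f) = 1)
c(-197) + 16040 = 1 + 16040 = 16041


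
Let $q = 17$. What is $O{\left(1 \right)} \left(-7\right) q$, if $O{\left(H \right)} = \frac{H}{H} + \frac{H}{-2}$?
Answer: $- \frac{119}{2} \approx -59.5$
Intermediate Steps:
$O{\left(H \right)} = 1 - \frac{H}{2}$ ($O{\left(H \right)} = 1 + H \left(- \frac{1}{2}\right) = 1 - \frac{H}{2}$)
$O{\left(1 \right)} \left(-7\right) q = \left(1 - \frac{1}{2}\right) \left(-7\right) 17 = \frac{1}{2} \left(-7\right) 17 = \left(- \frac{7}{2}\right) 17 = - \frac{119}{2}$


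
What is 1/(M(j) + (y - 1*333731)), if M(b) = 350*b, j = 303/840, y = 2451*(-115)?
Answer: -4/2461879 ≈ -1.6248e-6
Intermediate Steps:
y = -281865
j = 101/280 (j = 303*(1/840) = 101/280 ≈ 0.36071)
1/(M(j) + (y - 1*333731)) = 1/(350*(101/280) + (-281865 - 1*333731)) = 1/(505/4 + (-281865 - 333731)) = 1/(505/4 - 615596) = 1/(-2461879/4) = -4/2461879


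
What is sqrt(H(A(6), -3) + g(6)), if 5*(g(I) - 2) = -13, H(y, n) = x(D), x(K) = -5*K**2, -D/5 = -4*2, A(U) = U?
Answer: I*sqrt(200015)/5 ≈ 89.446*I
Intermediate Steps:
D = 40 (D = -(-20)*2 = -5*(-8) = 40)
H(y, n) = -8000 (H(y, n) = -5*40**2 = -5*1600 = -8000)
g(I) = -3/5 (g(I) = 2 + (1/5)*(-13) = 2 - 13/5 = -3/5)
sqrt(H(A(6), -3) + g(6)) = sqrt(-8000 - 3/5) = sqrt(-40003/5) = I*sqrt(200015)/5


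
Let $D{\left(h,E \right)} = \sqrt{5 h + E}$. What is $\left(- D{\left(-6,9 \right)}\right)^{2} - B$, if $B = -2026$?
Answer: $2005$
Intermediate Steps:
$D{\left(h,E \right)} = \sqrt{E + 5 h}$
$\left(- D{\left(-6,9 \right)}\right)^{2} - B = \left(- \sqrt{9 + 5 \left(-6\right)}\right)^{2} - -2026 = \left(- \sqrt{9 - 30}\right)^{2} + 2026 = \left(- \sqrt{-21}\right)^{2} + 2026 = \left(- i \sqrt{21}\right)^{2} + 2026 = -21 + 2026 = 2005$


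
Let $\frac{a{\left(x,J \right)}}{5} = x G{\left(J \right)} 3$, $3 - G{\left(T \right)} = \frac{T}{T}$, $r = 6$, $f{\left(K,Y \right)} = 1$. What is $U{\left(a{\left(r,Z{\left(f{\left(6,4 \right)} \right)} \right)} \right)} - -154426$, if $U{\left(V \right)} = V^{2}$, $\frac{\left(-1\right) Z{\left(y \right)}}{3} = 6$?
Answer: $186826$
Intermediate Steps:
$Z{\left(y \right)} = -18$ ($Z{\left(y \right)} = \left(-3\right) 6 = -18$)
$G{\left(T \right)} = 2$ ($G{\left(T \right)} = 3 - \frac{T}{T} = 3 - 1 = 2$)
$a{\left(x,J \right)} = 30 x$ ($a{\left(x,J \right)} = 5 x 2 \cdot 3 = 5 \cdot 2 x 3 = 5 \cdot 6 x = 30 x$)
$U{\left(a{\left(r,Z{\left(f{\left(6,4 \right)} \right)} \right)} \right)} - -154426 = \left(30 \cdot 6\right)^{2} - -154426 = 180^{2} + 154426 = 32400 + 154426 = 186826$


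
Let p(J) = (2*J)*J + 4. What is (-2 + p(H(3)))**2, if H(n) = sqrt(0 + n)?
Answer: 64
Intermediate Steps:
H(n) = sqrt(n)
p(J) = 4 + 2*J**2 (p(J) = 2*J**2 + 4 = 4 + 2*J**2)
(-2 + p(H(3)))**2 = (-2 + (4 + 2*(sqrt(3))**2))**2 = (-2 + (4 + 2*3))**2 = (-2 + (4 + 6))**2 = (-2 + 10)**2 = 8**2 = 64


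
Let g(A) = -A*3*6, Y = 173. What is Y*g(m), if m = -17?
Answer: 52938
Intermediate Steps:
g(A) = -18*A (g(A) = -3*A*6 = -18*A)
Y*g(m) = 173*(-18*(-17)) = 173*306 = 52938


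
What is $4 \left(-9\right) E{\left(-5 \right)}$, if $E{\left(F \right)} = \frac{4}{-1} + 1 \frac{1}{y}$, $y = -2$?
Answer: $162$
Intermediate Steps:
$E{\left(F \right)} = - \frac{9}{2}$ ($E{\left(F \right)} = \frac{4}{-1} + 1 \frac{1}{-2} = 4 \left(-1\right) + 1 \left(- \frac{1}{2}\right) = -4 - \frac{1}{2} = - \frac{9}{2}$)
$4 \left(-9\right) E{\left(-5 \right)} = 4 \left(-9\right) \left(- \frac{9}{2}\right) = \left(-36\right) \left(- \frac{9}{2}\right) = 162$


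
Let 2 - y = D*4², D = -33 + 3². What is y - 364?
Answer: 22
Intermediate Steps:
D = -24 (D = -33 + 9 = -24)
y = 386 (y = 2 - (-24)*4² = 2 - (-24)*16 = 2 - 1*(-384) = 2 + 384 = 386)
y - 364 = 386 - 364 = 22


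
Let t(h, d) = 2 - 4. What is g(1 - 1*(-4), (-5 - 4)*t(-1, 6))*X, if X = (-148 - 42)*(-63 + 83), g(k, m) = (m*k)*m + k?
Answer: -6175000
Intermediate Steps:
t(h, d) = -2
g(k, m) = k + k*m**2 (g(k, m) = (k*m)*m + k = k*m**2 + k = k + k*m**2)
X = -3800 (X = -190*20 = -3800)
g(1 - 1*(-4), (-5 - 4)*t(-1, 6))*X = ((1 - 1*(-4))*(1 + ((-5 - 4)*(-2))**2))*(-3800) = ((1 + 4)*(1 + (-9*(-2))**2))*(-3800) = (5*(1 + 18**2))*(-3800) = (5*(1 + 324))*(-3800) = (5*325)*(-3800) = 1625*(-3800) = -6175000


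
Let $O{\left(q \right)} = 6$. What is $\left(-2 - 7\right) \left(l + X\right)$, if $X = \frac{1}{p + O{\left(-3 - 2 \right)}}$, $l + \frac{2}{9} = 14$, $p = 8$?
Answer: $- \frac{1745}{14} \approx -124.64$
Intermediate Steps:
$l = \frac{124}{9}$ ($l = - \frac{2}{9} + 14 = \frac{124}{9} \approx 13.778$)
$X = \frac{1}{14}$ ($X = \frac{1}{8 + 6} = \frac{1}{14} \approx 0.071429$)
$\left(-2 - 7\right) \left(l + X\right) = \left(-2 - 7\right) \left(\frac{124}{9} + \frac{1}{14}\right) = \left(-2 - 7\right) \frac{1745}{126} = \left(-9\right) \frac{1745}{126} = - \frac{1745}{14}$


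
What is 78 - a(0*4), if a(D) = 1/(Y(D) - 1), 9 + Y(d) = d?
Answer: 781/10 ≈ 78.100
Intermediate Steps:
Y(d) = -9 + d
a(D) = 1/(-10 + D) (a(D) = 1/((-9 + D) - 1) = 1/(-10 + D))
78 - a(0*4) = 78 - 1/(-10 + 0*4) = 78 - 1/(-10 + 0) = 78 - 1/(-10) = 78 - 1*(-⅒) = 78 + ⅒ = 781/10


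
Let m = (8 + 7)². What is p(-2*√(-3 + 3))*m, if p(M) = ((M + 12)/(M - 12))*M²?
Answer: 0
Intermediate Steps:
p(M) = M²*(12 + M)/(-12 + M) (p(M) = ((12 + M)/(-12 + M))*M² = M²*(12 + M)/(-12 + M))
m = 225 (m = 15² = 225)
p(-2*√(-3 + 3))*m = ((-2*√(-3 + 3))²*(12 - 2*√(-3 + 3))/(-12 - 2*√(-3 + 3)))*225 = ((-2*√0)²*(12 - 2*√0)/(-12 - 2*√0))*225 = ((-2*0)²*(12 - 2*0)/(-12 - 2*0))*225 = (0²*(12 + 0)/(-12 + 0))*225 = (0*12/(-12))*225 = (0*(-1/12)*12)*225 = 0*225 = 0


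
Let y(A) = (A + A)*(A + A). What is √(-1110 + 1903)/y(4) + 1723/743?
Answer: 1723/743 + √793/64 ≈ 2.7590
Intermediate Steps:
y(A) = 4*A² (y(A) = (2*A)*(2*A) = 4*A²)
√(-1110 + 1903)/y(4) + 1723/743 = √(-1110 + 1903)/((4*4²)) + 1723/743 = √793/((4*16)) + 1723*(1/743) = √793/64 + 1723/743 = 1723/743 + √793/64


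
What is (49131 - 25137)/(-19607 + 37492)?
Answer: 23994/17885 ≈ 1.3416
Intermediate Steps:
(49131 - 25137)/(-19607 + 37492) = 23994/17885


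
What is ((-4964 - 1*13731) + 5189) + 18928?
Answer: 5422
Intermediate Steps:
((-4964 - 1*13731) + 5189) + 18928 = ((-4964 - 13731) + 5189) + 18928 = (-18695 + 5189) + 18928 = -13506 + 18928 = 5422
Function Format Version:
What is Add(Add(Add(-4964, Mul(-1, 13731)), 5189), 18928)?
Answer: 5422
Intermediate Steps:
Add(Add(Add(-4964, Mul(-1, 13731)), 5189), 18928) = Add(Add(Add(-4964, -13731), 5189), 18928) = Add(Add(-18695, 5189), 18928) = Add(-13506, 18928) = 5422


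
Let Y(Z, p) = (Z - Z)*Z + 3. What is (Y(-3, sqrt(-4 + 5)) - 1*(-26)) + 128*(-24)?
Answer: -3043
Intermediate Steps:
Y(Z, p) = 3 (Y(Z, p) = 0*Z + 3 = 0 + 3 = 3)
(Y(-3, sqrt(-4 + 5)) - 1*(-26)) + 128*(-24) = (3 - 1*(-26)) + 128*(-24) = (3 + 26) - 3072 = 29 - 3072 = -3043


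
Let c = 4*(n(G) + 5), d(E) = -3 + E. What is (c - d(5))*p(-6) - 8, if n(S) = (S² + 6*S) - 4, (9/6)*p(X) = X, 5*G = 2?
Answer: -1424/25 ≈ -56.960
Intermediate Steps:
G = ⅖ (G = (⅕)*2 = ⅖ ≈ 0.40000)
p(X) = 2*X/3
n(S) = -4 + S² + 6*S
c = 356/25 (c = 4*((-4 + (⅖)² + 6*(⅖)) + 5) = 4*((-4 + 4/25 + 12/5) + 5) = 4*(-36/25 + 5) = 4*(89/25) = 356/25 ≈ 14.240)
(c - d(5))*p(-6) - 8 = (356/25 - (-3 + 5))*((⅔)*(-6)) - 8 = (356/25 - 1*2)*(-4) - 8 = (356/25 - 2)*(-4) - 8 = (306/25)*(-4) - 8 = -1224/25 - 8 = -1424/25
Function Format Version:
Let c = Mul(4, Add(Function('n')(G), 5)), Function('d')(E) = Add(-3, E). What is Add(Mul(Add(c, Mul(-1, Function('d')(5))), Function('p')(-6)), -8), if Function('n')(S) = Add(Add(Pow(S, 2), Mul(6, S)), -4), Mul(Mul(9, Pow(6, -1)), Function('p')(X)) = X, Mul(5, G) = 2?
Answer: Rational(-1424, 25) ≈ -56.960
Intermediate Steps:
G = Rational(2, 5) (G = Mul(Rational(1, 5), 2) = Rational(2, 5) ≈ 0.40000)
Function('p')(X) = Mul(Rational(2, 3), X)
Function('n')(S) = Add(-4, Pow(S, 2), Mul(6, S))
c = Rational(356, 25) (c = Mul(4, Add(Add(-4, Pow(Rational(2, 5), 2), Mul(6, Rational(2, 5))), 5)) = Mul(4, Add(Add(-4, Rational(4, 25), Rational(12, 5)), 5)) = Mul(4, Add(Rational(-36, 25), 5)) = Mul(4, Rational(89, 25)) = Rational(356, 25) ≈ 14.240)
Add(Mul(Add(c, Mul(-1, Function('d')(5))), Function('p')(-6)), -8) = Add(Mul(Add(Rational(356, 25), Mul(-1, Add(-3, 5))), Mul(Rational(2, 3), -6)), -8) = Add(Mul(Add(Rational(356, 25), Mul(-1, 2)), -4), -8) = Add(Mul(Add(Rational(356, 25), -2), -4), -8) = Add(Mul(Rational(306, 25), -4), -8) = Add(Rational(-1224, 25), -8) = Rational(-1424, 25)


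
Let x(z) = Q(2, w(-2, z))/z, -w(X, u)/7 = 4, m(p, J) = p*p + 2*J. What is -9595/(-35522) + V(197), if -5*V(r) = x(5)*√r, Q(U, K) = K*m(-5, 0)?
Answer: 9595/35522 + 28*√197 ≈ 393.27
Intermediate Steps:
m(p, J) = p² + 2*J
w(X, u) = -28 (w(X, u) = -7*4 = -28)
Q(U, K) = 25*K (Q(U, K) = K*((-5)² + 2*0) = K*(25 + 0) = K*25 = 25*K)
x(z) = -700/z (x(z) = (25*(-28))/z = -700/z)
V(r) = 28*√r (V(r) = -(-700/5)*√r/5 = -(-700*⅕)*√r/5 = -(-28)*√r = 28*√r)
-9595/(-35522) + V(197) = -9595/(-35522) + 28*√197 = -9595*(-1/35522) + 28*√197 = 9595/35522 + 28*√197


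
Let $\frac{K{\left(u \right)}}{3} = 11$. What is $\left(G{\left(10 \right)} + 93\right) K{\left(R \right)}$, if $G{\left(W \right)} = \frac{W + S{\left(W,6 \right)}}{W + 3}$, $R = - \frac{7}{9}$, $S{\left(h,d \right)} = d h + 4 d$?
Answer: $\frac{42999}{13} \approx 3307.6$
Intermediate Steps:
$S{\left(h,d \right)} = 4 d + d h$
$R = - \frac{7}{9}$ ($R = \left(-7\right) \frac{1}{9} = - \frac{7}{9} \approx -0.77778$)
$K{\left(u \right)} = 33$ ($K{\left(u \right)} = 3 \cdot 11 = 33$)
$G{\left(W \right)} = \frac{24 + 7 W}{3 + W}$ ($G{\left(W \right)} = \frac{W + 6 \left(4 + W\right)}{W + 3} = \frac{W + \left(24 + 6 W\right)}{3 + W} = \frac{24 + 7 W}{3 + W}$)
$\left(G{\left(10 \right)} + 93\right) K{\left(R \right)} = \left(\frac{24 + 7 \cdot 10}{3 + 10} + 93\right) 33 = \left(\frac{24 + 70}{13} + 93\right) 33 = \left(\frac{1}{13} \cdot 94 + 93\right) 33 = \left(\frac{94}{13} + 93\right) 33 = \frac{1303}{13} \cdot 33 = \frac{42999}{13}$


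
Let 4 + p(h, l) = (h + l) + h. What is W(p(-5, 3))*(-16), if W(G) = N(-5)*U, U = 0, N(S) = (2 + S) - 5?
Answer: 0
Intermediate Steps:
N(S) = -3 + S
p(h, l) = -4 + l + 2*h (p(h, l) = -4 + ((h + l) + h) = -4 + (l + 2*h) = -4 + l + 2*h)
W(G) = 0 (W(G) = (-3 - 5)*0 = -8*0 = 0)
W(p(-5, 3))*(-16) = 0*(-16) = 0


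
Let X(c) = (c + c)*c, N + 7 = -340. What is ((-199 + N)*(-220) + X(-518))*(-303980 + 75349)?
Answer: -150157524608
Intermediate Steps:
N = -347 (N = -7 - 340 = -347)
X(c) = 2*c**2 (X(c) = (2*c)*c = 2*c**2)
((-199 + N)*(-220) + X(-518))*(-303980 + 75349) = ((-199 - 347)*(-220) + 2*(-518)**2)*(-303980 + 75349) = (-546*(-220) + 2*268324)*(-228631) = (120120 + 536648)*(-228631) = 656768*(-228631) = -150157524608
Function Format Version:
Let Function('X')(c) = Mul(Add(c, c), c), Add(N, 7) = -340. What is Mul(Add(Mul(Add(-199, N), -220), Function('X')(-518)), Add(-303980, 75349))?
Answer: -150157524608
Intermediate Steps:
N = -347 (N = Add(-7, -340) = -347)
Function('X')(c) = Mul(2, Pow(c, 2)) (Function('X')(c) = Mul(Mul(2, c), c) = Mul(2, Pow(c, 2)))
Mul(Add(Mul(Add(-199, N), -220), Function('X')(-518)), Add(-303980, 75349)) = Mul(Add(Mul(Add(-199, -347), -220), Mul(2, Pow(-518, 2))), Add(-303980, 75349)) = Mul(Add(Mul(-546, -220), Mul(2, 268324)), -228631) = Mul(Add(120120, 536648), -228631) = Mul(656768, -228631) = -150157524608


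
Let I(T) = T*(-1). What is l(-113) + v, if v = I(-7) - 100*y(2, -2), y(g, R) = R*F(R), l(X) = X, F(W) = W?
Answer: -506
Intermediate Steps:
I(T) = -T
y(g, R) = R² (y(g, R) = R*R = R²)
v = -393 (v = -1*(-7) - 100*(-2)² = 7 - 100*4 = 7 - 400 = -393)
l(-113) + v = -113 - 393 = -506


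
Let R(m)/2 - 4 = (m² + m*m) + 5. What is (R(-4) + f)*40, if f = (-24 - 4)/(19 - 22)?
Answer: 10960/3 ≈ 3653.3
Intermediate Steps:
R(m) = 18 + 4*m² (R(m) = 8 + 2*((m² + m*m) + 5) = 8 + 2*((m² + m²) + 5) = 8 + 2*(2*m² + 5) = 8 + 2*(5 + 2*m²) = 8 + (10 + 4*m²) = 18 + 4*m²)
f = 28/3 (f = -28/(-3) = -28*(-⅓) = 28/3 ≈ 9.3333)
(R(-4) + f)*40 = ((18 + 4*(-4)²) + 28/3)*40 = ((18 + 4*16) + 28/3)*40 = ((18 + 64) + 28/3)*40 = (82 + 28/3)*40 = (274/3)*40 = 10960/3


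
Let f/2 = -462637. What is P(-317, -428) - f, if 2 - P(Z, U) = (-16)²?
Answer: 925020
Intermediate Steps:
P(Z, U) = -254 (P(Z, U) = 2 - 1*(-16)² = 2 - 1*256 = 2 - 256 = -254)
f = -925274 (f = 2*(-462637) = -925274)
P(-317, -428) - f = -254 - 1*(-925274) = -254 + 925274 = 925020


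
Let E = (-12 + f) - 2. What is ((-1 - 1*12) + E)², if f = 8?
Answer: 361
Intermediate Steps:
E = -6 (E = (-12 + 8) - 2 = -4 - 2 = -6)
((-1 - 1*12) + E)² = ((-1 - 1*12) - 6)² = ((-1 - 12) - 6)² = (-13 - 6)² = (-19)² = 361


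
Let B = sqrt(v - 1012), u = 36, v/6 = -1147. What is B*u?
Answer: 36*I*sqrt(7894) ≈ 3198.5*I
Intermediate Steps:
v = -6882 (v = 6*(-1147) = -6882)
B = I*sqrt(7894) (B = sqrt(-6882 - 1012) = sqrt(-7894) = I*sqrt(7894) ≈ 88.848*I)
B*u = (I*sqrt(7894))*36 = 36*I*sqrt(7894)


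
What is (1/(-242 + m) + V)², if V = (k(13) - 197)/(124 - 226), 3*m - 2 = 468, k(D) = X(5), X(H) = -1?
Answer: 70509609/18939904 ≈ 3.7228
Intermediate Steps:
k(D) = -1
m = 470/3 (m = ⅔ + (⅓)*468 = ⅔ + 156 = 470/3 ≈ 156.67)
V = 33/17 (V = (-1 - 197)/(124 - 226) = -198/(-102) = -198*(-1/102) = 33/17 ≈ 1.9412)
(1/(-242 + m) + V)² = (1/(-242 + 470/3) + 33/17)² = (1/(-256/3) + 33/17)² = (-3/256 + 33/17)² = (8397/4352)² = 70509609/18939904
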